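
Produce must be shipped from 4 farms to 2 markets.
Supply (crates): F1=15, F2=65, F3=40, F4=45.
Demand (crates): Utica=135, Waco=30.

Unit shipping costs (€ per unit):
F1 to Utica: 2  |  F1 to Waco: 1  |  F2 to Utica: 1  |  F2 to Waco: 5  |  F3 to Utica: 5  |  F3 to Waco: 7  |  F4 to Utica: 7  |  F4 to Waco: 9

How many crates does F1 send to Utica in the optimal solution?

0

Optimal shipments:
  F1–Waco: 15 × €1 = €15
  F2–Utica: 65 × €1 = €65
  F3–Utica: 25 × €5 = €125
  F3–Waco: 15 × €7 = €105
  F4–Utica: 45 × €7 = €315
Total cost = €625.
The route F1→Utica is not used.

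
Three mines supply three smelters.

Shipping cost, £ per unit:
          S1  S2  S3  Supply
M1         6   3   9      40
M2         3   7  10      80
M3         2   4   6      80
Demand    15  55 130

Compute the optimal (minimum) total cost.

1250

Optimal allocation:
  M1 to S2: 40 × £3 = £120
  M2 to S1: 15 × £3 = £45
  M2 to S2: 15 × £7 = £105
  M2 to S3: 50 × £10 = £500
  M3 to S3: 80 × £6 = £480
Total = 120 + 45 + 105 + 500 + 480 = £1250.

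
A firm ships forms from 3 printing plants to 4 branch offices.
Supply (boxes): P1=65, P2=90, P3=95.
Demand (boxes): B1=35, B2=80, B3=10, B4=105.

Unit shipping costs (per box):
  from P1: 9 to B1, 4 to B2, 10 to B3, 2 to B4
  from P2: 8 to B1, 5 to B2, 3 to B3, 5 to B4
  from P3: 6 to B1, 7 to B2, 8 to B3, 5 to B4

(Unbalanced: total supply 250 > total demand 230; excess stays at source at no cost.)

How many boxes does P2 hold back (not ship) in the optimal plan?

0

An optimal plan:
  P1–B4: 65 × 2 = 130
  P2–B2: 80 × 5 = 400
  P2–B3: 10 × 3 = 30
  P3–B1: 35 × 6 = 210
  P3–B4: 40 × 5 = 200
Total cost = 970.
P2 ships 90 of its 90, leaving 0.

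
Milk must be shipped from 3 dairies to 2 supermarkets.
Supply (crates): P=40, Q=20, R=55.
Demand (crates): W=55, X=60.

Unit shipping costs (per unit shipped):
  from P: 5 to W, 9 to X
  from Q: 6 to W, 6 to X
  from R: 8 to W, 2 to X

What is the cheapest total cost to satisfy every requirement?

One minimum-cost allocation:
  P->W: 40 × 5 = 200
  Q->W: 15 × 6 = 90
  Q->X: 5 × 6 = 30
  R->X: 55 × 2 = 110
Total = 200 + 90 + 30 + 110 = 430.
(Supply check: P ships 40; Q ships 20; R ships 55.)

430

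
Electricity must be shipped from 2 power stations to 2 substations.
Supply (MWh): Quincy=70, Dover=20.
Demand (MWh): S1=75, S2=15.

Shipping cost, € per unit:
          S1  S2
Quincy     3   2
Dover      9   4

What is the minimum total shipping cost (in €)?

315

A cheapest plan:
  Quincy→S1: 70 × €3 = €210
  Dover→S1: 5 × €9 = €45
  Dover→S2: 15 × €4 = €60
Total = 210 + 45 + 60 = €315.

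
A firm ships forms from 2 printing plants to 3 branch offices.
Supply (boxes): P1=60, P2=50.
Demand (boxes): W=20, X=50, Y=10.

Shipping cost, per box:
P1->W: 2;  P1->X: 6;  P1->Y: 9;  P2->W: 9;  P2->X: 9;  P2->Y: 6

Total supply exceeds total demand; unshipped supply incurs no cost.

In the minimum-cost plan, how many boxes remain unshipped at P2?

An optimal plan:
  P1 to W: 20 boxes
  P1 to X: 40 boxes
  P2 to X: 10 boxes
  P2 to Y: 10 boxes
Total cost = 430.
P2 ships 20 of its 50, leaving 30.

30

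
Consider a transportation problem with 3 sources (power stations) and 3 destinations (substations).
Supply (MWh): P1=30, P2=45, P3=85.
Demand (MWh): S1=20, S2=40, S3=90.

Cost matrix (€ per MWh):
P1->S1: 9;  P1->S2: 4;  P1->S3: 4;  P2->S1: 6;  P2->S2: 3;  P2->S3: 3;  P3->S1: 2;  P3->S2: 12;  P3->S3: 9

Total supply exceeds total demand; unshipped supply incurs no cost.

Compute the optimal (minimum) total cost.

790

A cheapest plan:
  P1->S2: 30 × €4 = €120
  P2->S2: 10 × €3 = €30
  P2->S3: 35 × €3 = €105
  P3->S1: 20 × €2 = €40
  P3->S3: 55 × €9 = €495
Total = 120 + 30 + 105 + 40 + 495 = €790.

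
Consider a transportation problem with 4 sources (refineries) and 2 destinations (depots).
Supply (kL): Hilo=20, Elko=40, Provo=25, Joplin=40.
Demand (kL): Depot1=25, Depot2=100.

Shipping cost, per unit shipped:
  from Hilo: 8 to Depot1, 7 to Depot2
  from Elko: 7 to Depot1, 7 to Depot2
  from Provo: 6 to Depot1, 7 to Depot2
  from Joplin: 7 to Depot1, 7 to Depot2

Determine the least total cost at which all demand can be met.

One minimum-cost allocation:
  Hilo to Depot2: 20 kL
  Elko to Depot2: 40 kL
  Provo to Depot1: 25 kL
  Joplin to Depot2: 40 kL
Total cost = 850.

850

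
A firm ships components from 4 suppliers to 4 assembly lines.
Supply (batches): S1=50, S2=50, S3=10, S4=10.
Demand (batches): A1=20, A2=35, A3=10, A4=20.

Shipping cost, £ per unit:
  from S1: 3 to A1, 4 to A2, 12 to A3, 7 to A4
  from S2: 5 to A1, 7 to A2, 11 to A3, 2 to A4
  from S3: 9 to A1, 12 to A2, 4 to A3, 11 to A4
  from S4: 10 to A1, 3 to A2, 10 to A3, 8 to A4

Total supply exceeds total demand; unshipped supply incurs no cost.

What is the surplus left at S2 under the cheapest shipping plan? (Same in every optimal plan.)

30

Minimum-cost shipments:
  S1 to A1: 20 × £3 = £60
  S1 to A2: 25 × £4 = £100
  S2 to A4: 20 × £2 = £40
  S3 to A3: 10 × £4 = £40
  S4 to A2: 10 × £3 = £30
Total cost = £270.
S2 ships 20 of its 50, leaving 30.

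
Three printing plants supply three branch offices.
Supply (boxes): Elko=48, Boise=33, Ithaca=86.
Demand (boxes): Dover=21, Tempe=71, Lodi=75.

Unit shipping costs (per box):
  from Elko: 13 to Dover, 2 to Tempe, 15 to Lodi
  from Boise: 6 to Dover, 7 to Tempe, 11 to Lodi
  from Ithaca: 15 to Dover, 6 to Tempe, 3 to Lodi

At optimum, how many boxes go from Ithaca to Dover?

0

Optimal shipments:
  Elko→Tempe: 48 × 2 = 96
  Boise→Dover: 21 × 6 = 126
  Boise→Tempe: 12 × 7 = 84
  Ithaca→Tempe: 11 × 6 = 66
  Ithaca→Lodi: 75 × 3 = 225
Total cost = 597.
The route Ithaca→Dover is not used.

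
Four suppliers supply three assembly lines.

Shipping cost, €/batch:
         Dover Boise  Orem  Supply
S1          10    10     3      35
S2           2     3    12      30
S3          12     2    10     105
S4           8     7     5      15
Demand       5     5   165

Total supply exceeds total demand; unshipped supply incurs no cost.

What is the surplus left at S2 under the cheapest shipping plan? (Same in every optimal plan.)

10

An optimal plan:
  S1→Orem: 35 × €3 = €105
  S2→Dover: 5 × €2 = €10
  S2→Boise: 5 × €3 = €15
  S2→Orem: 10 × €12 = €120
  S3→Orem: 105 × €10 = €1050
  S4→Orem: 15 × €5 = €75
Total cost = €1375.
S2 ships 20 of its 30, leaving 10.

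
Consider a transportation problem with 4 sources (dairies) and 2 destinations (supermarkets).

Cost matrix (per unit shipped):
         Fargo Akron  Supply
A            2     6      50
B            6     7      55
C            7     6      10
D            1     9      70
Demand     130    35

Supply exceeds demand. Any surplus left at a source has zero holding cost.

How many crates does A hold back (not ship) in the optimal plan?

0

An optimal plan:
  A–Fargo: 50 × 2 = 100
  B–Fargo: 10 × 6 = 60
  B–Akron: 25 × 7 = 175
  C–Akron: 10 × 6 = 60
  D–Fargo: 70 × 1 = 70
Total cost = 465.
A ships 50 of its 50, leaving 0.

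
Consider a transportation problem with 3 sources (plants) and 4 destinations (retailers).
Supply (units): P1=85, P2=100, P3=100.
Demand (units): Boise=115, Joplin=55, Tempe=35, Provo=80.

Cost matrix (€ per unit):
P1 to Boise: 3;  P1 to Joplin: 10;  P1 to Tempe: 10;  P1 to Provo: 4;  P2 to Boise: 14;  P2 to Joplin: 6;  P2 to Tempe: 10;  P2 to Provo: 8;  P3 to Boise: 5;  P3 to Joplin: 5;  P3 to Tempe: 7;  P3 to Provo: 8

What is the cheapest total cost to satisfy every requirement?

1550

A cheapest plan:
  P1 to Boise: 50 units
  P1 to Provo: 35 units
  P2 to Joplin: 55 units
  P2 to Provo: 45 units
  P3 to Boise: 65 units
  P3 to Tempe: 35 units
Total cost = €1550.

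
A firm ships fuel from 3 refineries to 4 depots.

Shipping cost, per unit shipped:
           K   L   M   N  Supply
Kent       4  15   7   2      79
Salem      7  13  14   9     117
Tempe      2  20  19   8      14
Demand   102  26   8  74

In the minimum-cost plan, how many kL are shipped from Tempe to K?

The minimum-cost plan:
  Kent→M: 5 × 7 = 35
  Kent→N: 74 × 2 = 148
  Salem→K: 88 × 7 = 616
  Salem→L: 26 × 13 = 338
  Salem→M: 3 × 14 = 42
  Tempe→K: 14 × 2 = 28
Total cost = 1207.
So Tempe→K carries 14 kL.

14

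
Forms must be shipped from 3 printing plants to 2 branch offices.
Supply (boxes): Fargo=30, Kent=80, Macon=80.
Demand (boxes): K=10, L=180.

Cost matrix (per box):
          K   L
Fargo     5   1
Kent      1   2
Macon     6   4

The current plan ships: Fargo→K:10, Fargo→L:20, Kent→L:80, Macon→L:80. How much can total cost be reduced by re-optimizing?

Current plan cost = 10·5 + 20·1 + 80·2 + 80·4 = 550.
Optimal plan:
  Fargo–L: 30 boxes
  Kent–K: 10 boxes
  Kent–L: 70 boxes
  Macon–L: 80 boxes
Optimal cost = 500.
Saving = 550 − 500 = 50.

50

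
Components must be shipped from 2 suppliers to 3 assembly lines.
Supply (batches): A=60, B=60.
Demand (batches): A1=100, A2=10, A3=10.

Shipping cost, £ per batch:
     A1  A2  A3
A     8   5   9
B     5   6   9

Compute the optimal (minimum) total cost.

One minimum-cost allocation:
  A->A1: 40 × £8 = £320
  A->A2: 10 × £5 = £50
  A->A3: 10 × £9 = £90
  B->A1: 60 × £5 = £300
Total = 320 + 50 + 90 + 300 = £760.

760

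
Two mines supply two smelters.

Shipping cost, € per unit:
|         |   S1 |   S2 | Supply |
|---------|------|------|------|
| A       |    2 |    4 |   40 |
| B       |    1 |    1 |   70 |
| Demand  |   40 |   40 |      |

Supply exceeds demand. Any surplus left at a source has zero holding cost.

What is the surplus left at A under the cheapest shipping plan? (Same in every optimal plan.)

Minimum-cost shipments:
  A→S1: 10 × €2 = €20
  B→S1: 30 × €1 = €30
  B→S2: 40 × €1 = €40
Total cost = €90.
A ships 10 of its 40, leaving 30.

30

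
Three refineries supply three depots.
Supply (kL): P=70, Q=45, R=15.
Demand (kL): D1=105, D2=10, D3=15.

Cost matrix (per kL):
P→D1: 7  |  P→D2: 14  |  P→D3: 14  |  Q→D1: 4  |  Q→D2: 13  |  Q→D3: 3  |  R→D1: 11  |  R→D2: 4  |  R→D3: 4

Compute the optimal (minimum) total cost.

720

One minimum-cost allocation:
  P–D1: 70 kL
  Q–D1: 35 kL
  Q–D3: 10 kL
  R–D2: 10 kL
  R–D3: 5 kL
Total cost = 720.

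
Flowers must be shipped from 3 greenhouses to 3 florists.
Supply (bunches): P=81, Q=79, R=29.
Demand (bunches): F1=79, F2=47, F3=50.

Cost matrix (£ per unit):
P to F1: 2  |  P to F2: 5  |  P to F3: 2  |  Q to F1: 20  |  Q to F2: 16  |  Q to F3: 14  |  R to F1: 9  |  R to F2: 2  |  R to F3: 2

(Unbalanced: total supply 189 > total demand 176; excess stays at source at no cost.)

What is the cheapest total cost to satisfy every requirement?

An optimal shipping plan:
  P→F1: 79 × £2 = £158
  P→F3: 2 × £2 = £4
  Q→F2: 18 × £16 = £288
  Q→F3: 48 × £14 = £672
  R→F2: 29 × £2 = £58
Total = 158 + 4 + 288 + 672 + 58 = £1180.
(Supply check: P ships 81; Q ships 66; R ships 29.)

1180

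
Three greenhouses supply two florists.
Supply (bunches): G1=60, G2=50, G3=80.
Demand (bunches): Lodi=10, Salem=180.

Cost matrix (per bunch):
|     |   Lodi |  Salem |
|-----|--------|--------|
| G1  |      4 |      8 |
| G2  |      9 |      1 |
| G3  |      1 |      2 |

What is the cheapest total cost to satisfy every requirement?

650

A cheapest plan:
  G1->Lodi: 10 × 4 = 40
  G1->Salem: 50 × 8 = 400
  G2->Salem: 50 × 1 = 50
  G3->Salem: 80 × 2 = 160
Total = 40 + 400 + 50 + 160 = 650.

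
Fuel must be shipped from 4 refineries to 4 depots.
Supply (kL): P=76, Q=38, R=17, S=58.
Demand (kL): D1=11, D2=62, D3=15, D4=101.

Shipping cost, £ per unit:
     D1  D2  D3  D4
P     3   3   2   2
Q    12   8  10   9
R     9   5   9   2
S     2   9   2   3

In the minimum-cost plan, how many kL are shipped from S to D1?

11

Optimal shipments:
  P to D2: 24 kL
  P to D4: 52 kL
  Q to D2: 38 kL
  R to D4: 17 kL
  S to D1: 11 kL
  S to D3: 15 kL
  S to D4: 32 kL
Total cost = £662.
So S→D1 carries 11 kL.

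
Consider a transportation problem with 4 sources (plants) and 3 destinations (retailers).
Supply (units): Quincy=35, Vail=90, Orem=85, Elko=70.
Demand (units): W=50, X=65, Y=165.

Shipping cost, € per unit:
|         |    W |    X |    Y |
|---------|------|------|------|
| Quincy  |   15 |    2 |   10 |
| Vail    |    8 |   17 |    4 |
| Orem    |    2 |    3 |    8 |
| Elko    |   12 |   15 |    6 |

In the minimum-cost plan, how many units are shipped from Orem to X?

Optimal shipments:
  Quincy→X: 35 units
  Vail→Y: 90 units
  Orem→W: 50 units
  Orem→X: 30 units
  Orem→Y: 5 units
  Elko→Y: 70 units
Total cost = €1080.
So Orem→X carries 30 units.

30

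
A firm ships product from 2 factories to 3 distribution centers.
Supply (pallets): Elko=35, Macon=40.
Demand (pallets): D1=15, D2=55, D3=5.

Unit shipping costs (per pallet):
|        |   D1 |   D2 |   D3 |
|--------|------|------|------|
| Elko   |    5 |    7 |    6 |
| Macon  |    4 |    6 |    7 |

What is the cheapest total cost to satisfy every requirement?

450

An optimal shipping plan:
  Elko->D1: 15 × 5 = 75
  Elko->D2: 15 × 7 = 105
  Elko->D3: 5 × 6 = 30
  Macon->D2: 40 × 6 = 240
Total = 75 + 105 + 30 + 240 = 450.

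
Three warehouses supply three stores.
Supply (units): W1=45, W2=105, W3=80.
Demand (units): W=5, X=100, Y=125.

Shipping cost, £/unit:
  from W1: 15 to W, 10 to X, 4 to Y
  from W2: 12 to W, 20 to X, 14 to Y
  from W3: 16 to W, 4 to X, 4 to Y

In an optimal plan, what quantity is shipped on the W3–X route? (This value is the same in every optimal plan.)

80

Solving gives:
  W1–X: 20 × £10 = £200
  W1–Y: 25 × £4 = £100
  W2–W: 5 × £12 = £60
  W2–Y: 100 × £14 = £1400
  W3–X: 80 × £4 = £320
Total cost = £2080.
So W3→X carries 80 units.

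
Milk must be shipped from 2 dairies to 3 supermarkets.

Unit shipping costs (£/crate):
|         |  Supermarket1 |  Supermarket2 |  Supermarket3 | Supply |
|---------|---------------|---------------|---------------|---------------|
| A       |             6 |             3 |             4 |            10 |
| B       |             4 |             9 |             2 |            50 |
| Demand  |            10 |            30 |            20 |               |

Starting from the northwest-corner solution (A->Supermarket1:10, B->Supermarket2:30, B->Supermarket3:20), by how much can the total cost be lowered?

Current plan cost = 10·6 + 30·9 + 20·2 = £370.
Optimal plan:
  A–Supermarket2: 10 × £3 = £30
  B–Supermarket1: 10 × £4 = £40
  B–Supermarket2: 20 × £9 = £180
  B–Supermarket3: 20 × £2 = £40
Optimal cost = £290.
Saving = 370 − 290 = £80.

80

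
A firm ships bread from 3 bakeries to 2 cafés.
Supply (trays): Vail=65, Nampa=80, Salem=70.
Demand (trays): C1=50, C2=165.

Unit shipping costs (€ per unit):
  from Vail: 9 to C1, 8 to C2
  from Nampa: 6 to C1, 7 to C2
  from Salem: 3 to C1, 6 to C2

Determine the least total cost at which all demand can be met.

An optimal shipping plan:
  Vail→C2: 65 × €8 = €520
  Nampa→C2: 80 × €7 = €560
  Salem→C1: 50 × €3 = €150
  Salem→C2: 20 × €6 = €120
Total = 520 + 560 + 150 + 120 = €1350.

1350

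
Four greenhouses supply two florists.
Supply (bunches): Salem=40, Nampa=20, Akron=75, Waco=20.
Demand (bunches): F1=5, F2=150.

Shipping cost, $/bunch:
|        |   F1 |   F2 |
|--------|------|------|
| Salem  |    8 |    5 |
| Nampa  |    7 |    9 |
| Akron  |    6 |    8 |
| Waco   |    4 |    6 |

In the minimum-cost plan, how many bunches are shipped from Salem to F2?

40

Optimal shipments:
  Salem–F2: 40 × $5 = $200
  Nampa–F2: 20 × $9 = $180
  Akron–F1: 5 × $6 = $30
  Akron–F2: 70 × $8 = $560
  Waco–F2: 20 × $6 = $120
Total cost = $1090.
So Salem→F2 carries 40 bunches.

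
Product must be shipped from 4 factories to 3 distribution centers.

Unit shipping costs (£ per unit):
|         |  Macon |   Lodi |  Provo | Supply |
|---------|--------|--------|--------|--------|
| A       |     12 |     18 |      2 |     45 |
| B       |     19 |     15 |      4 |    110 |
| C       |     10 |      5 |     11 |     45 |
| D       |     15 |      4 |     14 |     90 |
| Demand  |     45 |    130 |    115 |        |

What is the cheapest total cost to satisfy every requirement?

1540

Optimal allocation:
  A→Macon: 40 pallets
  A→Provo: 5 pallets
  B→Provo: 110 pallets
  C→Macon: 5 pallets
  C→Lodi: 40 pallets
  D→Lodi: 90 pallets
Total cost = £1540.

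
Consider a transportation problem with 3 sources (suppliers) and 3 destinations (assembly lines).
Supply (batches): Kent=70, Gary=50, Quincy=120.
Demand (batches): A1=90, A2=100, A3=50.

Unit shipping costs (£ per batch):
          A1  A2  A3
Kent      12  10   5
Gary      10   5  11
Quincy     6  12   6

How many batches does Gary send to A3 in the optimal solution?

Optimal shipments:
  Kent->A2: 50 × £10 = £500
  Kent->A3: 20 × £5 = £100
  Gary->A2: 50 × £5 = £250
  Quincy->A1: 90 × £6 = £540
  Quincy->A3: 30 × £6 = £180
Total cost = £1570.
The route Gary→A3 is not used.

0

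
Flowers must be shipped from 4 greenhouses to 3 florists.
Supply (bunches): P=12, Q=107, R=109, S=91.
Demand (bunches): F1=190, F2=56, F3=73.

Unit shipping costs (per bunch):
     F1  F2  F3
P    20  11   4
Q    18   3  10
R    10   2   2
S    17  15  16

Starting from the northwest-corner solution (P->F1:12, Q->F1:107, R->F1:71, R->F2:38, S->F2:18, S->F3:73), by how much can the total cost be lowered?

1107

Current plan cost = 12·20 + 107·18 + 71·10 + 38·2 + 18·15 + 73·16 = 4390.
Optimal plan:
  P to F3: 12 × 4 = 48
  Q to F2: 56 × 3 = 168
  Q to F3: 51 × 10 = 510
  R to F1: 99 × 10 = 990
  R to F3: 10 × 2 = 20
  S to F1: 91 × 17 = 1547
Optimal cost = 3283.
Saving = 4390 − 3283 = 1107.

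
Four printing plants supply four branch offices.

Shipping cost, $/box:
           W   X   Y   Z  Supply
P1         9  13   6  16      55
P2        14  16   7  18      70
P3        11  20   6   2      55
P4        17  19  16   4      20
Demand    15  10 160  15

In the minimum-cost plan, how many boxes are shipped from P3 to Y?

55

The minimum-cost plan:
  P1->W: 15 × $9 = $135
  P1->X: 5 × $13 = $65
  P1->Y: 35 × $6 = $210
  P2->Y: 70 × $7 = $490
  P3->Y: 55 × $6 = $330
  P4->X: 5 × $19 = $95
  P4->Z: 15 × $4 = $60
Total cost = $1385.
So P3→Y carries 55 boxes.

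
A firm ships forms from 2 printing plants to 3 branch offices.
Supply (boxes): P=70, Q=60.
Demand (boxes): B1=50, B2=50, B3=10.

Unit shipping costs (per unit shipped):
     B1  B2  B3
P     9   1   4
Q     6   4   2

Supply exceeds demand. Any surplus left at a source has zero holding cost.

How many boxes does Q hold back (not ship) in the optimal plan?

0

Minimum-cost shipments:
  P->B2: 50 × 1 = 50
  Q->B1: 50 × 6 = 300
  Q->B3: 10 × 2 = 20
Total cost = 370.
Q ships 60 of its 60, leaving 0.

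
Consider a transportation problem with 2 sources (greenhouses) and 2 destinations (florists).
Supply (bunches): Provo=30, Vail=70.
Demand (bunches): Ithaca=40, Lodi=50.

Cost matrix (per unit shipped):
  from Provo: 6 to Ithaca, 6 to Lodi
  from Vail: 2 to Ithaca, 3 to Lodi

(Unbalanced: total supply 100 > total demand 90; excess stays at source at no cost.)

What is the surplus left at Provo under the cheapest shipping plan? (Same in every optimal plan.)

10

An optimal plan:
  Provo->Lodi: 20 × 6 = 120
  Vail->Ithaca: 40 × 2 = 80
  Vail->Lodi: 30 × 3 = 90
Total cost = 290.
Provo ships 20 of its 30, leaving 10.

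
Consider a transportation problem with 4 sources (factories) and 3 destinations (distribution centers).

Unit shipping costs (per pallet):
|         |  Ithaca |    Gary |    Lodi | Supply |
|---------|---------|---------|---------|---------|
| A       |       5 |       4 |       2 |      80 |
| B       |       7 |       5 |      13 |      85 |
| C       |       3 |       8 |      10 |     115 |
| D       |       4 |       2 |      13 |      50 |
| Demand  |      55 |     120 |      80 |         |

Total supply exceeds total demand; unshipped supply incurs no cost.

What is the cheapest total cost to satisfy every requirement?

A cheapest plan:
  A->Lodi: 80 × 2 = 160
  B->Gary: 70 × 5 = 350
  C->Ithaca: 55 × 3 = 165
  D->Gary: 50 × 2 = 100
Total = 160 + 350 + 165 + 100 = 775.
(Supply check: A ships 80; B ships 70; C ships 55; D ships 50.)

775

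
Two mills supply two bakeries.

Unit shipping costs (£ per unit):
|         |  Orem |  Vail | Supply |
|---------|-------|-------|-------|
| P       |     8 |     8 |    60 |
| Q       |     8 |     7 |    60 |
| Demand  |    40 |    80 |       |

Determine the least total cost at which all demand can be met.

A cheapest plan:
  P→Orem: 40 × £8 = £320
  P→Vail: 20 × £8 = £160
  Q→Vail: 60 × £7 = £420
Total = 320 + 160 + 420 = £900.

900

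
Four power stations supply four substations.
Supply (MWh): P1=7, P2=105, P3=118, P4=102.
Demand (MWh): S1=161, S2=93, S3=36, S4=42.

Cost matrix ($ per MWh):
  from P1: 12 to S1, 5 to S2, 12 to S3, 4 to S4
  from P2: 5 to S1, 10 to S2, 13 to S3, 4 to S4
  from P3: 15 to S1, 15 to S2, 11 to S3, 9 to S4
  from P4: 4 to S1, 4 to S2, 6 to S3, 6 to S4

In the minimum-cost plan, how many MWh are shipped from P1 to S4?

The minimum-cost plan:
  P1 to S2: 7 × $5 = $35
  P2 to S1: 105 × $5 = $525
  P3 to S1: 40 × $15 = $600
  P3 to S3: 36 × $11 = $396
  P3 to S4: 42 × $9 = $378
  P4 to S1: 16 × $4 = $64
  P4 to S2: 86 × $4 = $344
Total cost = $2342.
The route P1→S4 is not used.

0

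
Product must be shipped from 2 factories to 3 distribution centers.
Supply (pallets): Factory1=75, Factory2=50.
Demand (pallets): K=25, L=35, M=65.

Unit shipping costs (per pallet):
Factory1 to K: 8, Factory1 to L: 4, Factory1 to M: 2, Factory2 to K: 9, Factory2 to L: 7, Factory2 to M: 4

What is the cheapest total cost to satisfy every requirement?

One minimum-cost allocation:
  Factory1 to L: 35 × 4 = 140
  Factory1 to M: 40 × 2 = 80
  Factory2 to K: 25 × 9 = 225
  Factory2 to M: 25 × 4 = 100
Total = 140 + 80 + 225 + 100 = 545.
(Supply check: Factory1 ships 75; Factory2 ships 50.)

545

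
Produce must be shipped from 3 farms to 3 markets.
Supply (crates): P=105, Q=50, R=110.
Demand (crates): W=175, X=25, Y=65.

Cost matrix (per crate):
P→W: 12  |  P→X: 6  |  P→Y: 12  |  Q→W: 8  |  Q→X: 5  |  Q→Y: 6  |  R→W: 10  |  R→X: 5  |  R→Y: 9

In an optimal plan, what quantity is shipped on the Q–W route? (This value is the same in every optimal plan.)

0

The minimum-cost plan:
  P–W: 80 × 12 = 960
  P–X: 25 × 6 = 150
  Q–Y: 50 × 6 = 300
  R–W: 95 × 10 = 950
  R–Y: 15 × 9 = 135
Total cost = 2495.
The route Q→W is not used.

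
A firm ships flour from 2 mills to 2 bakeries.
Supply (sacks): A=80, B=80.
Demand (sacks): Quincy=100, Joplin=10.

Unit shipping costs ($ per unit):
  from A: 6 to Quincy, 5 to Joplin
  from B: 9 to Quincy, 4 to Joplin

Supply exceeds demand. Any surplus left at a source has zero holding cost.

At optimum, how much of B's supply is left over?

An optimal plan:
  A–Quincy: 80 × $6 = $480
  B–Quincy: 20 × $9 = $180
  B–Joplin: 10 × $4 = $40
Total cost = $700.
B ships 30 of its 80, leaving 50.

50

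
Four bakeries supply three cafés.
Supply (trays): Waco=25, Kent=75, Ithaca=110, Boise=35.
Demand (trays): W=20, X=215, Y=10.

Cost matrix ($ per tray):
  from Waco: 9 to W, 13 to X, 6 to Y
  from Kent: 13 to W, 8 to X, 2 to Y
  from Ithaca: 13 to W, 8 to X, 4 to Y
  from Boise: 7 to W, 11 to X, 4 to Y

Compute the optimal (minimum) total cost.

One minimum-cost allocation:
  Waco→X: 25 × $13 = $325
  Kent→X: 75 × $8 = $600
  Ithaca→X: 110 × $8 = $880
  Boise→W: 20 × $7 = $140
  Boise→X: 5 × $11 = $55
  Boise→Y: 10 × $4 = $40
Total = 325 + 600 + 880 + 140 + 55 + 40 = $2040.

2040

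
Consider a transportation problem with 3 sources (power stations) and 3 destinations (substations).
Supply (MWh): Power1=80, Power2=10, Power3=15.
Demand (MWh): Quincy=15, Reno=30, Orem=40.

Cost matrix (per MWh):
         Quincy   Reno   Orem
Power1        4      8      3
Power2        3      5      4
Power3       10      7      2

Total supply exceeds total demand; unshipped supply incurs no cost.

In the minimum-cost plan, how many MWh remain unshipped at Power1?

20

An optimal plan:
  Power1→Quincy: 15 × 4 = 60
  Power1→Reno: 20 × 8 = 160
  Power1→Orem: 25 × 3 = 75
  Power2→Reno: 10 × 5 = 50
  Power3→Orem: 15 × 2 = 30
Total cost = 375.
Power1 ships 60 of its 80, leaving 20.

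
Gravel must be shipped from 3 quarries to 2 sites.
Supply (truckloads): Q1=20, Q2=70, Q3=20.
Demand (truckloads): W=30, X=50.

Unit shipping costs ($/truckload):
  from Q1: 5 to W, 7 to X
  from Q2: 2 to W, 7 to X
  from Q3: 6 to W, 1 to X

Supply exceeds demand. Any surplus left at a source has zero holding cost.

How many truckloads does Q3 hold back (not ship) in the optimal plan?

An optimal plan:
  Q1→X: 20 × $7 = $140
  Q2→W: 30 × $2 = $60
  Q2→X: 10 × $7 = $70
  Q3→X: 20 × $1 = $20
Total cost = $290.
Q3 ships 20 of its 20, leaving 0.

0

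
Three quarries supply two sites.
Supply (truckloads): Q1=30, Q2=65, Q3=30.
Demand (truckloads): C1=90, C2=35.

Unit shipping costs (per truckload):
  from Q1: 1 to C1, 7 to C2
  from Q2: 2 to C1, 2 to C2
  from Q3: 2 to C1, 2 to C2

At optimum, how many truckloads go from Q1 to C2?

The minimum-cost plan:
  Q1->C1: 30 × 1 = 30
  Q2->C1: 60 × 2 = 120
  Q2->C2: 5 × 2 = 10
  Q3->C2: 30 × 2 = 60
Total cost = 220.
The route Q1→C2 is not used.

0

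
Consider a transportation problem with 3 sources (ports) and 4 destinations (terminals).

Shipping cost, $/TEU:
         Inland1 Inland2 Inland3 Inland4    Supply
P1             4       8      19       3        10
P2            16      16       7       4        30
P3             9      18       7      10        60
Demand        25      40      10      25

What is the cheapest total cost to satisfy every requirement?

A cheapest plan:
  P1 to Inland2: 10 × $8 = $80
  P2 to Inland2: 5 × $16 = $80
  P2 to Inland4: 25 × $4 = $100
  P3 to Inland1: 25 × $9 = $225
  P3 to Inland2: 25 × $18 = $450
  P3 to Inland3: 10 × $7 = $70
Total = 80 + 80 + 100 + 225 + 450 + 70 = $1005.

1005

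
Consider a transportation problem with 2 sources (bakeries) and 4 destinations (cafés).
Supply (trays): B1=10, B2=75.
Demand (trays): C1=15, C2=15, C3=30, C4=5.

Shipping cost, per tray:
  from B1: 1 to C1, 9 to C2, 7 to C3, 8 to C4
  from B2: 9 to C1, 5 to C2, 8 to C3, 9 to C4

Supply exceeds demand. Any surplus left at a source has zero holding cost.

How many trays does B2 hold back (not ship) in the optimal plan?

20

Minimum-cost shipments:
  B1 to C1: 10 × 1 = 10
  B2 to C1: 5 × 9 = 45
  B2 to C2: 15 × 5 = 75
  B2 to C3: 30 × 8 = 240
  B2 to C4: 5 × 9 = 45
Total cost = 415.
B2 ships 55 of its 75, leaving 20.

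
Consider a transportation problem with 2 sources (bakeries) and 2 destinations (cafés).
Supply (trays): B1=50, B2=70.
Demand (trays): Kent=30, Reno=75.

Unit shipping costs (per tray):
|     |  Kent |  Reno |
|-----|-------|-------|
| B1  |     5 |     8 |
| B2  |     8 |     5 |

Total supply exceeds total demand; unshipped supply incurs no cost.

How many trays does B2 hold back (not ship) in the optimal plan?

An optimal plan:
  B1->Kent: 30 × 5 = 150
  B1->Reno: 5 × 8 = 40
  B2->Reno: 70 × 5 = 350
Total cost = 540.
B2 ships 70 of its 70, leaving 0.

0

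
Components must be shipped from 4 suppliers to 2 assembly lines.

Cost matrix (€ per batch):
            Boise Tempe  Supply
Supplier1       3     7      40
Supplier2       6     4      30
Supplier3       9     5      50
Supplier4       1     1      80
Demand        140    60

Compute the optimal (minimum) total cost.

One minimum-cost allocation:
  Supplier1→Boise: 40 × €3 = €120
  Supplier2→Boise: 20 × €6 = €120
  Supplier2→Tempe: 10 × €4 = €40
  Supplier3→Tempe: 50 × €5 = €250
  Supplier4→Boise: 80 × €1 = €80
Total = 120 + 120 + 40 + 250 + 80 = €610.

610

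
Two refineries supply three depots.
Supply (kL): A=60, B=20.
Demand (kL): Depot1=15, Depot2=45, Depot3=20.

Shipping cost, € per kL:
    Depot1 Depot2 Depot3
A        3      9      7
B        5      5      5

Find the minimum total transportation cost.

510

Optimal allocation:
  A→Depot1: 15 kL
  A→Depot2: 25 kL
  A→Depot3: 20 kL
  B→Depot2: 20 kL
Total cost = €510.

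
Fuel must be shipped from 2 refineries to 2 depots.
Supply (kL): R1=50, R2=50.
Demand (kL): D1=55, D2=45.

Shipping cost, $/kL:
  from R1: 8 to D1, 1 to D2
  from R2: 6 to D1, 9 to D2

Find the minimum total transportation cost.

385

Optimal allocation:
  R1–D1: 5 × $8 = $40
  R1–D2: 45 × $1 = $45
  R2–D1: 50 × $6 = $300
Total = 40 + 45 + 300 = $385.
(Supply check: R1 ships 50; R2 ships 50.)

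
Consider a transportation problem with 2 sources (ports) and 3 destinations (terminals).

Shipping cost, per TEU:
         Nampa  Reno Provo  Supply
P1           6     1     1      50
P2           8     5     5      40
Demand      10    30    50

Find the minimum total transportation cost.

280

One minimum-cost allocation:
  P1→Reno: 30 × 1 = 30
  P1→Provo: 20 × 1 = 20
  P2→Nampa: 10 × 8 = 80
  P2→Provo: 30 × 5 = 150
Total = 30 + 20 + 80 + 150 = 280.
(Supply check: P1 ships 50; P2 ships 40.)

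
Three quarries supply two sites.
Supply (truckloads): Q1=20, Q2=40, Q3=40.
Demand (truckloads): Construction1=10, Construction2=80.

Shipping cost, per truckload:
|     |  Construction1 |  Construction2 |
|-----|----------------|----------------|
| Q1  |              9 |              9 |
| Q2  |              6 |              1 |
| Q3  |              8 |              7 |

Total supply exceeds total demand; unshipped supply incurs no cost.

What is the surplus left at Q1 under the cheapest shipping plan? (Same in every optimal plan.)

10

Minimum-cost shipments:
  Q1->Construction1: 10 × 9 = 90
  Q2->Construction2: 40 × 1 = 40
  Q3->Construction2: 40 × 7 = 280
Total cost = 410.
Q1 ships 10 of its 20, leaving 10.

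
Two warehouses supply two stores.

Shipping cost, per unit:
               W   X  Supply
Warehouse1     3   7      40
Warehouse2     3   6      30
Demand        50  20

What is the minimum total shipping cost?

270

Optimal allocation:
  Warehouse1–W: 40 units
  Warehouse2–W: 10 units
  Warehouse2–X: 20 units
Total cost = 270.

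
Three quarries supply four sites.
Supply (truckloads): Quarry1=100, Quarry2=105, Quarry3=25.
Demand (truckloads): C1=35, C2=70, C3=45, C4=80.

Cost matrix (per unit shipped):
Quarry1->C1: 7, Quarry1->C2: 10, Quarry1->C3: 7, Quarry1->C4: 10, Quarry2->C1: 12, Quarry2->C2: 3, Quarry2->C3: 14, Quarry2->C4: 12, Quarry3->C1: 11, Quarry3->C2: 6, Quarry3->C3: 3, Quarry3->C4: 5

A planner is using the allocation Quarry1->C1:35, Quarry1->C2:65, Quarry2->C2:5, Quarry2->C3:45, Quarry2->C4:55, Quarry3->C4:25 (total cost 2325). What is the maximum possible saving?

Current plan cost = 35·7 + 65·10 + 5·3 + 45·14 + 55·12 + 25·5 = 2325.
Optimal plan:
  Quarry1→C1: 35 truckloads
  Quarry1→C3: 45 truckloads
  Quarry1→C4: 20 truckloads
  Quarry2→C2: 70 truckloads
  Quarry2→C4: 35 truckloads
  Quarry3→C4: 25 truckloads
Optimal cost = 1515.
Saving = 2325 − 1515 = 810.

810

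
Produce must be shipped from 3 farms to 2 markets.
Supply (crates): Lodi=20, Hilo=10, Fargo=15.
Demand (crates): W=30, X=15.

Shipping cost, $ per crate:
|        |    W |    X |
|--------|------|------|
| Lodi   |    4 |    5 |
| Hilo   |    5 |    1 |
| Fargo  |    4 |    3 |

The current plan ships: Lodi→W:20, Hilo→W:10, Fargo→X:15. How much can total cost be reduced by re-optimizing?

Current plan cost = 20·4 + 10·5 + 15·3 = $175.
Optimal plan:
  Lodi to W: 20 × $4 = $80
  Hilo to X: 10 × $1 = $10
  Fargo to W: 10 × $4 = $40
  Fargo to X: 5 × $3 = $15
Optimal cost = $145.
Saving = 175 − 145 = $30.

30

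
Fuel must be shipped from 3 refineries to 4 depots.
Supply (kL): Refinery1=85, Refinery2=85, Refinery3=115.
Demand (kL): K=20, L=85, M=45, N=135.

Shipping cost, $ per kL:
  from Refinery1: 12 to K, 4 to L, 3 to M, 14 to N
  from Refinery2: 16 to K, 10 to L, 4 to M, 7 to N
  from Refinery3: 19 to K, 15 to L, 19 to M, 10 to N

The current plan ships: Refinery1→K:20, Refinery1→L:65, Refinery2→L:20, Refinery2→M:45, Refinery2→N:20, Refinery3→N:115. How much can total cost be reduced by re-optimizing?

40

Current plan cost = 20·12 + 65·4 + 20·10 + 45·4 + 20·7 + 115·10 = $2170.
Optimal plan:
  Refinery1->L: 85 kL
  Refinery2->K: 20 kL
  Refinery2->M: 45 kL
  Refinery2->N: 20 kL
  Refinery3->N: 115 kL
Optimal cost = $2130.
Saving = 2170 − 2130 = $40.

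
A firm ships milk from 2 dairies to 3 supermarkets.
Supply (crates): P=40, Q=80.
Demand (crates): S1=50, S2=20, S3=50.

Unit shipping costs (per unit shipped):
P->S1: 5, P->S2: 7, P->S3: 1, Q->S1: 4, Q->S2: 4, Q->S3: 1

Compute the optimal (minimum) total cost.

One minimum-cost allocation:
  P->S3: 40 crates
  Q->S1: 50 crates
  Q->S2: 20 crates
  Q->S3: 10 crates
Total cost = 330.
(Supply check: P ships 40; Q ships 80.)

330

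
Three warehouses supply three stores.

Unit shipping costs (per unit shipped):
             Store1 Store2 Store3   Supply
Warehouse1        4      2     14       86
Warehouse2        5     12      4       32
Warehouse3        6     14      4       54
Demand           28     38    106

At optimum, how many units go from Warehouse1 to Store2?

38

The minimum-cost plan:
  Warehouse1->Store1: 28 × 4 = 112
  Warehouse1->Store2: 38 × 2 = 76
  Warehouse1->Store3: 20 × 14 = 280
  Warehouse2->Store3: 32 × 4 = 128
  Warehouse3->Store3: 54 × 4 = 216
Total cost = 812.
So Warehouse1→Store2 carries 38 units.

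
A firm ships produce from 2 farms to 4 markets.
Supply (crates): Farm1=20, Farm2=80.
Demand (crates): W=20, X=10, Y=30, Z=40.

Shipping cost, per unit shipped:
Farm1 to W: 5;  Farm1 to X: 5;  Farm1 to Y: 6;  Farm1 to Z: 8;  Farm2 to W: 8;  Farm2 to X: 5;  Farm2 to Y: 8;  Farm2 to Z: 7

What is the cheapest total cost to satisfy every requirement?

670

One minimum-cost allocation:
  Farm1→W: 20 × 5 = 100
  Farm2→X: 10 × 5 = 50
  Farm2→Y: 30 × 8 = 240
  Farm2→Z: 40 × 7 = 280
Total = 100 + 50 + 240 + 280 = 670.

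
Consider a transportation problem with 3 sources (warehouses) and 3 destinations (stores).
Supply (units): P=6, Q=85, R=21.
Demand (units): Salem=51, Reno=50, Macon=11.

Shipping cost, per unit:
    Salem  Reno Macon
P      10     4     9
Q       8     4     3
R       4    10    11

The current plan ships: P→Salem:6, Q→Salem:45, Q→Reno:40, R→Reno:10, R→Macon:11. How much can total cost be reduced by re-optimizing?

244

Current plan cost = 6·10 + 45·8 + 40·4 + 10·10 + 11·11 = 801.
Optimal plan:
  P–Reno: 6 × 4 = 24
  Q–Salem: 30 × 8 = 240
  Q–Reno: 44 × 4 = 176
  Q–Macon: 11 × 3 = 33
  R–Salem: 21 × 4 = 84
Optimal cost = 557.
Saving = 801 − 557 = 244.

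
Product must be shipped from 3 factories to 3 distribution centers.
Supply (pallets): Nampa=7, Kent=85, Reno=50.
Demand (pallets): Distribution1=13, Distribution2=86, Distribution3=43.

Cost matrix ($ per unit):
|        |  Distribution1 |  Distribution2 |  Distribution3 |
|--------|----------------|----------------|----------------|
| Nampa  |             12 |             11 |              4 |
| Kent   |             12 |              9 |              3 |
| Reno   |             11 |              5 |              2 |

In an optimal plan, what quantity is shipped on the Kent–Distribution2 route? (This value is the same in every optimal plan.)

Optimal shipments:
  Nampa->Distribution1: 7 × $12 = $84
  Kent->Distribution1: 6 × $12 = $72
  Kent->Distribution2: 36 × $9 = $324
  Kent->Distribution3: 43 × $3 = $129
  Reno->Distribution2: 50 × $5 = $250
Total cost = $859.
So Kent→Distribution2 carries 36 pallets.

36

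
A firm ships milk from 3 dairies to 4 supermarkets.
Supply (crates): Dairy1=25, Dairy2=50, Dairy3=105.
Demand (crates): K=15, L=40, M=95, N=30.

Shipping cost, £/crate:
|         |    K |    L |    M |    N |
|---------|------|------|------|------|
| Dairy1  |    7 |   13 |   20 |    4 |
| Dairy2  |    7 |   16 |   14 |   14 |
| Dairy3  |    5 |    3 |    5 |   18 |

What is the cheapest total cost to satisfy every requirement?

1140

An optimal shipping plan:
  Dairy1->N: 25 crates
  Dairy2->K: 15 crates
  Dairy2->M: 30 crates
  Dairy2->N: 5 crates
  Dairy3->L: 40 crates
  Dairy3->M: 65 crates
Total cost = £1140.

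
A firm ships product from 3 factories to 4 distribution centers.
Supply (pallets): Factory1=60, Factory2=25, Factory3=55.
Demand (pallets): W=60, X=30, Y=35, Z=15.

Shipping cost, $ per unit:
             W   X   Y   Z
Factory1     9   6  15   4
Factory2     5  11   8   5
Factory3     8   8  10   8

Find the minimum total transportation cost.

Optimal allocation:
  Factory1→W: 15 × $9 = $135
  Factory1→X: 30 × $6 = $180
  Factory1→Z: 15 × $4 = $60
  Factory2→W: 25 × $5 = $125
  Factory3→W: 20 × $8 = $160
  Factory3→Y: 35 × $10 = $350
Total = 135 + 180 + 60 + 125 + 160 + 350 = $1010.

1010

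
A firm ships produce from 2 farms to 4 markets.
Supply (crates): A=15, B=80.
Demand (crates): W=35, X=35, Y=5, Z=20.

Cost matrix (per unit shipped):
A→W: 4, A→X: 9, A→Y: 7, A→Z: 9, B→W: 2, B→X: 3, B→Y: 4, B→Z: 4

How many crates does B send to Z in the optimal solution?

20

Optimal shipments:
  A->W: 15 × 4 = 60
  B->W: 20 × 2 = 40
  B->X: 35 × 3 = 105
  B->Y: 5 × 4 = 20
  B->Z: 20 × 4 = 80
Total cost = 305.
So B→Z carries 20 crates.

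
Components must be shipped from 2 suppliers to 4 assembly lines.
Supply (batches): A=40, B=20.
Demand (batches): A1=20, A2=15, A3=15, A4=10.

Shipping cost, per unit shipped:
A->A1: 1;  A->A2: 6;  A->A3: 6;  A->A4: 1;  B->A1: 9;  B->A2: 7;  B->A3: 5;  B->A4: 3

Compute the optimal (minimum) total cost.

One minimum-cost allocation:
  A to A1: 20 batches
  A to A2: 10 batches
  A to A4: 10 batches
  B to A2: 5 batches
  B to A3: 15 batches
Total cost = 200.

200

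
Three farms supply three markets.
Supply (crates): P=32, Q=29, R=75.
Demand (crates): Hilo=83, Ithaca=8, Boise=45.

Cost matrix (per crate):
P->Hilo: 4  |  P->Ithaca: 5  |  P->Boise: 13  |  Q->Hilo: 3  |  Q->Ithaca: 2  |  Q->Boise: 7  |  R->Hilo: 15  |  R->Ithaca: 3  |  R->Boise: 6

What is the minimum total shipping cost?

839

A cheapest plan:
  P→Hilo: 32 × 4 = 128
  Q→Hilo: 29 × 3 = 87
  R→Hilo: 22 × 15 = 330
  R→Ithaca: 8 × 3 = 24
  R→Boise: 45 × 6 = 270
Total = 128 + 87 + 330 + 24 + 270 = 839.
(Supply check: P ships 32; Q ships 29; R ships 75.)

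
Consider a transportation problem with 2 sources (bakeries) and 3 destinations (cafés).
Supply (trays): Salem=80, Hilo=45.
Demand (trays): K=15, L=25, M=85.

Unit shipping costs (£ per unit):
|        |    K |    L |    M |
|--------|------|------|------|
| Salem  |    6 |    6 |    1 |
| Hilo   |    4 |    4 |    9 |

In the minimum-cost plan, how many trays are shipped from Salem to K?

0

The minimum-cost plan:
  Salem–M: 80 trays
  Hilo–K: 15 trays
  Hilo–L: 25 trays
  Hilo–M: 5 trays
Total cost = £285.
The route Salem→K is not used.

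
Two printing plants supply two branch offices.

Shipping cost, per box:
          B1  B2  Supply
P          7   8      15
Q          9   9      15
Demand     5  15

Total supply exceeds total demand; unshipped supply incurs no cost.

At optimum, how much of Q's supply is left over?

10

Minimum-cost shipments:
  P→B1: 5 × 7 = 35
  P→B2: 10 × 8 = 80
  Q→B2: 5 × 9 = 45
Total cost = 160.
Q ships 5 of its 15, leaving 10.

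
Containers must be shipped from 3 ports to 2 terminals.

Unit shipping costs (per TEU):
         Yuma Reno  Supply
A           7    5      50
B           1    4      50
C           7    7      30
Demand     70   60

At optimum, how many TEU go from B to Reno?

0

Solving gives:
  A–Reno: 50 × 5 = 250
  B–Yuma: 50 × 1 = 50
  C–Yuma: 20 × 7 = 140
  C–Reno: 10 × 7 = 70
Total cost = 510.
The route B→Reno is not used.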